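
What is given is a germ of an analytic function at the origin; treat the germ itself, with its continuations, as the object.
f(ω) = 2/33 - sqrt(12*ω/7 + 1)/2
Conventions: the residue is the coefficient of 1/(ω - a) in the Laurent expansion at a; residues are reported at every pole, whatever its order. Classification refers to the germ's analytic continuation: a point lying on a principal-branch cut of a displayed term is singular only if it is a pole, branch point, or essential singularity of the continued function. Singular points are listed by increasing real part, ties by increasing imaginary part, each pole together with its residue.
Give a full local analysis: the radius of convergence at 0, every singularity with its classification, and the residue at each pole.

Branch term (-1/2)*sqrt(1 - ω/(-7/12)): its argument vanishes at ω = -7/12, a square-root branch point, modulus 7/12.
The radius of convergence is the smallest modulus among the singular points: 7/12.

Radius of convergence at 0: 7/12.
At -7/12: an algebraic (square-root) branch point.


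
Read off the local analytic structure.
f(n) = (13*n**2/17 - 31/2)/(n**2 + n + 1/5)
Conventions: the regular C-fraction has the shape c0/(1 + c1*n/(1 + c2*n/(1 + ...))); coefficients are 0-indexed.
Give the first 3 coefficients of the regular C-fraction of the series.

The regular C-fraction coefficients are [-155/2, 5, -2661/2635].

Taylor coefficients (expand at 0): a_0 = -155/2, a_1 = 775/2, a_2 = -26285/17.
c0 = a_0 = -155/2. Peel one level at a time: if S = 1 + c*n/S' with S'(0) = 1, then c is the n-coefficient of S and S' = c*n/(S - 1).
S_1 = c0/f = 1 + (5)*n + (2661/527)*n^2 + ...; c1 = 5.
S_2 = c1*n/(S_1 - 1) = 1 + (-2661/2635)*n + ...; c2 = -2661/2635.


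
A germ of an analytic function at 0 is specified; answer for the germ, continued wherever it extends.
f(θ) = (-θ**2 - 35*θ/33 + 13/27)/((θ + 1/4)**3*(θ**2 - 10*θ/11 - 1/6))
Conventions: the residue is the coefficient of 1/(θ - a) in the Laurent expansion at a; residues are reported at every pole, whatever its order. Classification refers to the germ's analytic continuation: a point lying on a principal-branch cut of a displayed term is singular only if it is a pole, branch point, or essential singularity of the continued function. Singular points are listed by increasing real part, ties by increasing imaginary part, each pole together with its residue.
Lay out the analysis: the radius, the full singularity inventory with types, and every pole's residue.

Denominator factor (θ + 1/4)^3: pole of order 3 at -1/4, modulus 1/4.
Denominator factor (θ**2 - 10*θ/11 - 1/6): discriminant 542/363, real irrational roots 5/11 + (1/66)*sqrt(1626) and 5/11 - (1/66)*sqrt(1626); poles of order 1, moduli 5/11 + (1/66)*sqrt(1626) and -5/11 + (1/66)*sqrt(1626).
The radius of convergence is the smallest modulus among the singular points: -5/11 + (1/66)*sqrt(1626).
At the order-3 pole -1/4 set g(θ) = (θ - (-1/4))^3*f(θ) = (-θ**2 - 35*θ/33 + 13/27)/(θ**2 - 10*θ/11 - 1/6).
Order-3 pole: residue = g''(a)/2; g''(-1/4) = 1026041984/823875, so the residue is 513020992/823875.
The factor θ**2 - 10*θ/11 - 1/6 splits as (θ - a)(θ - a') with a = 5/11 - (1/66)*sqrt(1626), a' = 5/11 + (1/66)*sqrt(1626). At the order-1 pole a set g(θ) = (θ - a)*f(θ) = [(-θ**2 - 35*θ/33 + 13/27)/(θ + 1/4)**3] / (θ - a').
Simple pole: residue = g(a) at a = 5/11 - (1/66)*sqrt(1626), which is -256510496/823875 - (573452528/74423375)*sqrt(1626).
The factor θ**2 - 10*θ/11 - 1/6 splits as (θ - a)(θ - a') with a = 5/11 + (1/66)*sqrt(1626), a' = 5/11 - (1/66)*sqrt(1626). At the order-1 pole a set g(θ) = (θ - a)*f(θ) = [(-θ**2 - 35*θ/33 + 13/27)/(θ + 1/4)**3] / (θ - a').
Simple pole: residue = g(a) at a = 5/11 + (1/66)*sqrt(1626), which is -256510496/823875 + (573452528/74423375)*sqrt(1626).
List the singular points by increasing real part (a conjugate pair: the negative imaginary part first).

Radius of convergence at 0: -5/11 + (1/66)*sqrt(1626).
At -1/4: a pole of order 3; residue 513020992/823875.
At 5/11 - (1/66)*sqrt(1626): a pole of order 1; residue -256510496/823875 - (573452528/74423375)*sqrt(1626).
At 5/11 + (1/66)*sqrt(1626): a pole of order 1; residue -256510496/823875 + (573452528/74423375)*sqrt(1626).


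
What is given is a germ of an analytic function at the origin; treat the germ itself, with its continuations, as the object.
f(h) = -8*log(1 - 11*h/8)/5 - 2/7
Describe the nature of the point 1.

The point is a regular point.

There is no denominator, hence no pole anywhere.
Branch term log(1 - h/(8/11)): argument at 1 is -3/8, nonzero, so 1 is not its branch point (a point on a principal cut is still regular for the continued germ).
So the germ continues analytically to 1.


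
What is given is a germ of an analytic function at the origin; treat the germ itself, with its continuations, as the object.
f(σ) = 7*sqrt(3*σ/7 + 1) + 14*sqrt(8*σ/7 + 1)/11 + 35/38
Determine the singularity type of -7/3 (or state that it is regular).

The point is an algebraic (square-root) branch point.

The term (7)*sqrt(1 - σ/(-7/3)) has argument 1 - -7/3/(-7/3) = 0 at -7/3: a square-root (algebraic, two-sheeted) branch point; the remaining terms are analytic or single-valued there.


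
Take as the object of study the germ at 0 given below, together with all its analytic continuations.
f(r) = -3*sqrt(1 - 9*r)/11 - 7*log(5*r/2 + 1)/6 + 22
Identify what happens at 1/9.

The term (-3/11)*sqrt(1 - r/(1/9)) has argument 1 - 1/9/(1/9) = 0 at 1/9: a square-root (algebraic, two-sheeted) branch point; the remaining terms are analytic or single-valued there.

The point is an algebraic (square-root) branch point.


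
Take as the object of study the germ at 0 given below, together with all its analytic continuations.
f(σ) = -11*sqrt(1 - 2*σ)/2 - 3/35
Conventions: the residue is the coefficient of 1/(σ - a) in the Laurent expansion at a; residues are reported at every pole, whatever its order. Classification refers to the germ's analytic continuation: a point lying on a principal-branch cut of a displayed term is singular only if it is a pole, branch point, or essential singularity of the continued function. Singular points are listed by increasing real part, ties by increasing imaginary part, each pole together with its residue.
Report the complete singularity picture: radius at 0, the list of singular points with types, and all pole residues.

Branch term (-11/2)*sqrt(1 - σ/(1/2)): its argument vanishes at σ = 1/2, a square-root branch point, modulus 1/2.
The radius of convergence is the smallest modulus among the singular points: 1/2.

Radius of convergence at 0: 1/2.
At 1/2: an algebraic (square-root) branch point.


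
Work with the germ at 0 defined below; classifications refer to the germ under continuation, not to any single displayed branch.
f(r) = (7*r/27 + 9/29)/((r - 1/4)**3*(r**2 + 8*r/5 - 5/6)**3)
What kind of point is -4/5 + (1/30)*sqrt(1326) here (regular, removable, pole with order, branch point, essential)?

The point is a pole of order 3.

The denominator factor r**2 + 8*r/5 - 5/6 vanishes at -4/5 + (1/30)*sqrt(1326) and appears to the power 3; the numerator there equals 403/3915 + (7/810)*sqrt(1326), nonzero, and no other factor vanishes.
Hence a pole whose order is the multiplicity, 3.


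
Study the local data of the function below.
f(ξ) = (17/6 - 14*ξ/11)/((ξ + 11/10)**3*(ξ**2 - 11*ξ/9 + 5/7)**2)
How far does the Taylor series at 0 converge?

The radius of convergence is (1/7)*sqrt(35).

Denominator factor (ξ**2 - 11*ξ/9 + 5/7)^2: discriminant -773/567, complex-conjugate roots (11/18) + ((1/126)*sqrt(5411))*i and (11/18) - ((1/126)*sqrt(5411))*i; poles of order 2, moduli (1/7)*sqrt(35) and (1/7)*sqrt(35).
Denominator factor (ξ + 11/10)^3: pole of order 3 at -11/10, modulus 11/10.
The radius of convergence is the smallest modulus among the singular points: (1/7)*sqrt(35).


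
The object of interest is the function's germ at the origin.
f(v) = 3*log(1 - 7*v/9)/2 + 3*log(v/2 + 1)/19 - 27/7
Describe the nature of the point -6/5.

The point is a regular point.

There is no denominator, hence no pole anywhere.
Branch term log(1 - v/(-2)): argument at -6/5 is 2/5, nonzero, so -6/5 is not its branch point (a point on a principal cut is still regular for the continued germ).
Branch term log(1 - v/(9/7)): argument at -6/5 is 29/15, nonzero, so -6/5 is not its branch point (a point on a principal cut is still regular for the continued germ).
So the germ continues analytically to -6/5.


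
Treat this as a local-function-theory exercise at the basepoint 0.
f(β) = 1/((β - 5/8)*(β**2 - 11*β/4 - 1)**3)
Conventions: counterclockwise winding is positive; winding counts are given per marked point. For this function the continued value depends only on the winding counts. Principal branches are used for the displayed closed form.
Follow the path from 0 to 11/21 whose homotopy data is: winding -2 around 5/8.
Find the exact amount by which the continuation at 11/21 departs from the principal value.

Continued minus principal equals 0.

The function is rational, hence single-valued: continuing it around any pole returns the same value, so the difference is 0.


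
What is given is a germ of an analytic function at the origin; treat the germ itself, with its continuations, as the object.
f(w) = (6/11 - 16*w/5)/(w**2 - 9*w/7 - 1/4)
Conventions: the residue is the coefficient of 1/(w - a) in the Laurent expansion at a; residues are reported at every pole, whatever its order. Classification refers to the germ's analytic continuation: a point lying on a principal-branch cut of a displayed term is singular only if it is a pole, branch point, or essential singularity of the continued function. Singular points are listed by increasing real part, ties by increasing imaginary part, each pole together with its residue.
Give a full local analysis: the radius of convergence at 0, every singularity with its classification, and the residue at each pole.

Radius of convergence at 0: -9/14 + (1/14)*sqrt(130).
At 9/14 - (1/14)*sqrt(130): a pole of order 1; residue -8/5 + (291/3575)*sqrt(130).
At 9/14 + (1/14)*sqrt(130): a pole of order 1; residue -8/5 - (291/3575)*sqrt(130).

Denominator factor (w**2 - 9*w/7 - 1/4): discriminant 130/49, real irrational roots 9/14 + (1/14)*sqrt(130) and 9/14 - (1/14)*sqrt(130); poles of order 1, moduli 9/14 + (1/14)*sqrt(130) and -9/14 + (1/14)*sqrt(130).
The radius of convergence is the smallest modulus among the singular points: -9/14 + (1/14)*sqrt(130).
The factor w**2 - 9*w/7 - 1/4 splits as (w - a)(w - a') with a = 9/14 - (1/14)*sqrt(130), a' = 9/14 + (1/14)*sqrt(130). At the order-1 pole a set g(w) = (w - a)*f(w) = [6/11 - 16*w/5] / (w - a').
Simple pole: residue = g(a) at a = 9/14 - (1/14)*sqrt(130), which is -8/5 + (291/3575)*sqrt(130).
The factor w**2 - 9*w/7 - 1/4 splits as (w - a)(w - a') with a = 9/14 + (1/14)*sqrt(130), a' = 9/14 - (1/14)*sqrt(130). At the order-1 pole a set g(w) = (w - a)*f(w) = [6/11 - 16*w/5] / (w - a').
Simple pole: residue = g(a) at a = 9/14 + (1/14)*sqrt(130), which is -8/5 - (291/3575)*sqrt(130).
List the singular points by increasing real part (a conjugate pair: the negative imaginary part first).


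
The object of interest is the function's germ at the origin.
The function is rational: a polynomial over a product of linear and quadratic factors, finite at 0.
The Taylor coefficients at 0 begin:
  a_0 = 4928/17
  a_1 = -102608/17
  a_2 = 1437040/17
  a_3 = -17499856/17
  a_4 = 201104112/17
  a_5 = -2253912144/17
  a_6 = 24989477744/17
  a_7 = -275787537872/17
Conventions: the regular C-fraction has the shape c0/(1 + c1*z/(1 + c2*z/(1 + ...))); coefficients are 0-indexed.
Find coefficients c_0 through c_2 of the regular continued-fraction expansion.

The regular C-fraction coefficients are [4928/17, 583/28, -111269/16324].

Taylor coefficients (read off): a_0 = 4928/17, a_1 = -102608/17, a_2 = 1437040/17.
c0 = a_0 = 4928/17. Peel one level at a time: if S = 1 + c*z/S' with S'(0) = 1, then c is the z-coefficient of S and S' = c*z/(S - 1).
S_1 = c0/f = 1 + (583/28)*z + (111269/784)*z^2 + ...; c1 = 583/28.
S_2 = c1*z/(S_1 - 1) = 1 + (-111269/16324)*z + ...; c2 = -111269/16324.


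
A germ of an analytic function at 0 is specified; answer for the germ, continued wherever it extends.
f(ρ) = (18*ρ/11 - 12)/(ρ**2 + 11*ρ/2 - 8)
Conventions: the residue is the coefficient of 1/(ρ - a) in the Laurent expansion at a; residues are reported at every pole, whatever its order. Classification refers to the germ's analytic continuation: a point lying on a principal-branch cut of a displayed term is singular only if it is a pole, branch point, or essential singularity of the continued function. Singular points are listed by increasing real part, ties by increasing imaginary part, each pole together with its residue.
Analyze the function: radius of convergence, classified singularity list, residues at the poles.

Radius of convergence at 0: -11/4 + (1/4)*sqrt(249).
At -11/4 - (1/4)*sqrt(249): a pole of order 1; residue 9/11 + (11/83)*sqrt(249).
At -11/4 + (1/4)*sqrt(249): a pole of order 1; residue 9/11 - (11/83)*sqrt(249).

Denominator factor (ρ**2 + 11*ρ/2 - 8): discriminant 249/4, real irrational roots -11/4 + (1/4)*sqrt(249) and -11/4 - (1/4)*sqrt(249); poles of order 1, moduli -11/4 + (1/4)*sqrt(249) and 11/4 + (1/4)*sqrt(249).
The radius of convergence is the smallest modulus among the singular points: -11/4 + (1/4)*sqrt(249).
The factor ρ**2 + 11*ρ/2 - 8 splits as (ρ - a)(ρ - a') with a = -11/4 - (1/4)*sqrt(249), a' = -11/4 + (1/4)*sqrt(249). At the order-1 pole a set g(ρ) = (ρ - a)*f(ρ) = [18*ρ/11 - 12] / (ρ - a').
Simple pole: residue = g(a) at a = -11/4 - (1/4)*sqrt(249), which is 9/11 + (11/83)*sqrt(249).
The factor ρ**2 + 11*ρ/2 - 8 splits as (ρ - a)(ρ - a') with a = -11/4 + (1/4)*sqrt(249), a' = -11/4 - (1/4)*sqrt(249). At the order-1 pole a set g(ρ) = (ρ - a)*f(ρ) = [18*ρ/11 - 12] / (ρ - a').
Simple pole: residue = g(a) at a = -11/4 + (1/4)*sqrt(249), which is 9/11 - (11/83)*sqrt(249).
List the singular points by increasing real part (a conjugate pair: the negative imaginary part first).


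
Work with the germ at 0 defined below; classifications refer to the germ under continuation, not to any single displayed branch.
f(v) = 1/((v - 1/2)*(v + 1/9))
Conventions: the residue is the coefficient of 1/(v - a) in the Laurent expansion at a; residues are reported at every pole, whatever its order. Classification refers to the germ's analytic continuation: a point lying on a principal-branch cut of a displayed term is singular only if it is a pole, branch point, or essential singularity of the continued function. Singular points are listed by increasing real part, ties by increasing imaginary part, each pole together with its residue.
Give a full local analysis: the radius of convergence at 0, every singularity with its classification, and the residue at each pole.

Radius of convergence at 0: 1/9.
At -1/9: a pole of order 1; residue -18/11.
At 1/2: a pole of order 1; residue 18/11.

Denominator factor (v + 1/9): pole of order 1 at -1/9, modulus 1/9.
Denominator factor (v - 1/2): pole of order 1 at 1/2, modulus 1/2.
The radius of convergence is the smallest modulus among the singular points: 1/9.
At the order-1 pole -1/9 set g(v) = (v - (-1/9))*f(v) = 1/(v - 1/2).
Simple pole: residue = g(a) at a = -1/9, which is -18/11.
At the order-1 pole 1/2 set g(v) = (v - (1/2))*f(v) = 1/(v + 1/9).
Simple pole: residue = g(a) at a = 1/2, which is 18/11.
List the singular points by increasing real part (a conjugate pair: the negative imaginary part first).


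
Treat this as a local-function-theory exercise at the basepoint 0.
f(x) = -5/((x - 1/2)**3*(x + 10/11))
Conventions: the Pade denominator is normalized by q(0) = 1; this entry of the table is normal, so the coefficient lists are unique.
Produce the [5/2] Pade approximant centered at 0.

The Pade approximant has numerator coefficients [44, 138792280/10253943, 2025615328/30761829, 638773696/30761829, 1937488960/30761829, -274921856/10253943]; denominator coefficients [1, -470899507/102539430, 828906748/153809145].

Taylor coefficients needed (expand at 0): a_0 = 44, a_1 = 1078/5, a_2 = 20471/25, a_3 = 654819/250, a_4 = 19196991/2500, a_5 = 528033099/25000, a_6 = 13903635911/250000, a_7 = 353940004979/2500000.
Write the denominator as Q(x) = 1 + q1*x + q2*x^2. Requiring Q*f - P = O(x^8) with deg P <= 5 kills the coefficients of x^6..x^7 in Q*f:
  x^6: a_6 + q1*a_5 + q2*a_4 = 0, i.e. 13903635911/250000 + (528033099/25000)*q1 + (19196991/2500)*q2 = 0.
  x^7: a_7 + q1*a_6 + q2*a_5 = 0, i.e. 353940004979/2500000 + (13903635911/250000)*q1 + (528033099/25000)*q2 = 0.
Solving this linear system: q1 = -470899507/102539430, q2 = 828906748/153809145.
The numerator is Q*f truncated at degree 5: P0 = a_0 = 44; P1 = a_1 + q1*a_0 = 138792280/10253943; P2 = a_2 + q1*a_1 + q2*a_0 = 2025615328/30761829; P3 = a_3 + q1*a_2 + q2*a_1 = 638773696/30761829; P4 = a_4 + q1*a_3 + q2*a_2 = 1937488960/30761829; P5 = a_5 + q1*a_4 + q2*a_3 = -274921856/10253943.


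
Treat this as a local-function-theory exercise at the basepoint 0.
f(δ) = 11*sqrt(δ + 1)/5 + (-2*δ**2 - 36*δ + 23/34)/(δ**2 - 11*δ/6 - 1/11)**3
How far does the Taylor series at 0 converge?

Denominator factor (δ**2 - 11*δ/6 - 1/11)^3: discriminant 1475/396, real irrational roots 11/12 + (5/132)*sqrt(649) and 11/12 - (5/132)*sqrt(649); poles of order 3, moduli 11/12 + (5/132)*sqrt(649) and -11/12 + (5/132)*sqrt(649).
Branch term (11/5)*sqrt(1 - δ/(-1)): its argument vanishes at δ = -1, a square-root branch point, modulus 1.
The radius of convergence is the smallest modulus among the singular points: -11/12 + (5/132)*sqrt(649).

The radius of convergence is -11/12 + (5/132)*sqrt(649).


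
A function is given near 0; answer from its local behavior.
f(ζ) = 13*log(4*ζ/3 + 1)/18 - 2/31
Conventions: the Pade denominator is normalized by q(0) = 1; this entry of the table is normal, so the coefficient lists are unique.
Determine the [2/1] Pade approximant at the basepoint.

Taylor coefficients needed (expand at 0): a_0 = -2/31, a_1 = 26/27, a_2 = -52/81, a_3 = 416/729.
Write the denominator as Q(ζ) = 1 + q1*ζ. Requiring Q*f - P = O(ζ^4) with deg P <= 2 kills the coefficients of ζ^3..ζ^3 in Q*f:
  ζ^3: a_3 + q1*a_2 = 0, i.e. 416/729 + (-52/81)*q1 = 0.
Solving this linear system: q1 = 8/9.
The numerator is Q*f truncated at degree 2: P0 = a_0 = -2/31; P1 = a_1 + q1*a_0 = 758/837; P2 = a_2 + q1*a_1 = 52/243.

The Pade approximant has numerator coefficients [-2/31, 758/837, 52/243]; denominator coefficients [1, 8/9].


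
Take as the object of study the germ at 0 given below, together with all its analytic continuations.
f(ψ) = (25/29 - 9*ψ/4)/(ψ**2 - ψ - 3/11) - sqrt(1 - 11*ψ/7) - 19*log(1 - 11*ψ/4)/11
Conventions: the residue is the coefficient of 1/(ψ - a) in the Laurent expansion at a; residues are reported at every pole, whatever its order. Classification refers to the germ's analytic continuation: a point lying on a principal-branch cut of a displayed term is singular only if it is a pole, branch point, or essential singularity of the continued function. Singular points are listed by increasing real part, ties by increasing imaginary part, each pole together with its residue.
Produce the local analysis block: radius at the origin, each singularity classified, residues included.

Radius of convergence at 0: -1/2 + (1/22)*sqrt(253).
At 1/2 - (1/22)*sqrt(253): a pole of order 1; residue -9/8 + (61/5336)*sqrt(253).
At 4/11: a logarithmic branch point.
At 7/11: an algebraic (square-root) branch point.
At 1/2 + (1/22)*sqrt(253): a pole of order 1; residue -9/8 - (61/5336)*sqrt(253).

Denominator factor (ψ**2 - ψ - 3/11): discriminant 23/11, real irrational roots 1/2 + (1/22)*sqrt(253) and 1/2 - (1/22)*sqrt(253); poles of order 1, moduli 1/2 + (1/22)*sqrt(253) and -1/2 + (1/22)*sqrt(253).
Branch term (-1)*sqrt(1 - ψ/(7/11)): its argument vanishes at ψ = 7/11, a square-root branch point, modulus 7/11.
Branch term (-19/11)*log(1 - ψ/(4/11)): its argument vanishes at ψ = 4/11, a logarithmic branch point, modulus 4/11.
The radius of convergence is the smallest modulus among the singular points: -1/2 + (1/22)*sqrt(253).
The branch terms are analytic at 1/2 - (1/22)*sqrt(253) and contribute nothing to the residue; only the rational part matters.
The factor ψ**2 - ψ - 3/11 splits as (ψ - a)(ψ - a') with a = 1/2 - (1/22)*sqrt(253), a' = 1/2 + (1/22)*sqrt(253). At the order-1 pole a set g(ψ) = (ψ - a)*(rational part) = [25/29 - 9*ψ/4] / (ψ - a').
Simple pole: residue = g(a) at a = 1/2 - (1/22)*sqrt(253), which is -9/8 + (61/5336)*sqrt(253).
The branch terms are analytic at 1/2 + (1/22)*sqrt(253) and contribute nothing to the residue; only the rational part matters.
The factor ψ**2 - ψ - 3/11 splits as (ψ - a)(ψ - a') with a = 1/2 + (1/22)*sqrt(253), a' = 1/2 - (1/22)*sqrt(253). At the order-1 pole a set g(ψ) = (ψ - a)*(rational part) = [25/29 - 9*ψ/4] / (ψ - a').
Simple pole: residue = g(a) at a = 1/2 + (1/22)*sqrt(253), which is -9/8 - (61/5336)*sqrt(253).
List the singular points by increasing real part (a conjugate pair: the negative imaginary part first).


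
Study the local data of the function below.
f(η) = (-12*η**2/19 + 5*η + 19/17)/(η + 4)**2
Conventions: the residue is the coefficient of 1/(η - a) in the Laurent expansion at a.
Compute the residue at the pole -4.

At the order-2 pole -4 set g(η) = (η - (-4))^2*f(η) = -12*η**2/19 + 5*η + 19/17.
Order-2 pole: residue = g'(a); g'(-4) = 191/19, so the residue is 191/19.

The residue is 191/19.


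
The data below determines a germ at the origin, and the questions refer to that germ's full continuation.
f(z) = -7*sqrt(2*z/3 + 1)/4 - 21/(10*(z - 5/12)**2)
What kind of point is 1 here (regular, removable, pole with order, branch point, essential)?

Denominator factors: z - 5/12 = 7/12 at z = 1 — none vanishes.
Branch term sqrt(1 - z/(-3/2)): argument at 1 is 5/3, nonzero, so 1 is not its branch point (a point on a principal cut is still regular for the continued germ).
So the germ continues analytically to 1.

The point is a regular point.


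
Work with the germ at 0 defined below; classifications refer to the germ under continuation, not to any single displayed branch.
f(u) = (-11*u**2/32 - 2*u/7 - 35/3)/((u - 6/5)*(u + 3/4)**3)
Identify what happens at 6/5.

The point is a pole of order 1.

The denominator factor u - 6/5 vanishes at 6/5 and appears to the power 1; the numerator there equals -52519/4200, nonzero, and no other factor vanishes.
Hence a pole whose order is the multiplicity, 1.


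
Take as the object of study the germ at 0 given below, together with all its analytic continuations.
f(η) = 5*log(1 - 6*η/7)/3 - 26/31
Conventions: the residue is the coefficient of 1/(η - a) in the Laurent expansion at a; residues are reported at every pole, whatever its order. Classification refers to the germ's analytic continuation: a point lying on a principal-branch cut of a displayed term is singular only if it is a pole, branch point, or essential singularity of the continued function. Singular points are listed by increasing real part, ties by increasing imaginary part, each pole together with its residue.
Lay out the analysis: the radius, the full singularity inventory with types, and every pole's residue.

Branch term (5/3)*log(1 - η/(7/6)): its argument vanishes at η = 7/6, a logarithmic branch point, modulus 7/6.
The radius of convergence is the smallest modulus among the singular points: 7/6.

Radius of convergence at 0: 7/6.
At 7/6: a logarithmic branch point.


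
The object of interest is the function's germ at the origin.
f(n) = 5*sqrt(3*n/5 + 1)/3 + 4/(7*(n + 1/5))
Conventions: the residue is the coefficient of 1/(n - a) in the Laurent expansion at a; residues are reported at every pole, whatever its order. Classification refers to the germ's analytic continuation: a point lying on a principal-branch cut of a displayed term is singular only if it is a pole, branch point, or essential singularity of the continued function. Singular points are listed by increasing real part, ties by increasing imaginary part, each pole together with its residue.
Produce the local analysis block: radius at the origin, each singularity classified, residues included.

Radius of convergence at 0: 1/5.
At -5/3: an algebraic (square-root) branch point.
At -1/5: a pole of order 1; residue 4/7.

Denominator factor (n + 1/5): pole of order 1 at -1/5, modulus 1/5.
Branch term (5/3)*sqrt(1 - n/(-5/3)): its argument vanishes at n = -5/3, a square-root branch point, modulus 5/3.
The radius of convergence is the smallest modulus among the singular points: 1/5.
The branch term is analytic at -1/5 and contributes nothing to the residue; only the rational part matters.
At the order-1 pole -1/5 set g(n) = (n - (-1/5))*(rational part) = 4/7.
Simple pole: residue = g(a) at a = -1/5, which is 4/7.
List the singular points by increasing real part (a conjugate pair: the negative imaginary part first).


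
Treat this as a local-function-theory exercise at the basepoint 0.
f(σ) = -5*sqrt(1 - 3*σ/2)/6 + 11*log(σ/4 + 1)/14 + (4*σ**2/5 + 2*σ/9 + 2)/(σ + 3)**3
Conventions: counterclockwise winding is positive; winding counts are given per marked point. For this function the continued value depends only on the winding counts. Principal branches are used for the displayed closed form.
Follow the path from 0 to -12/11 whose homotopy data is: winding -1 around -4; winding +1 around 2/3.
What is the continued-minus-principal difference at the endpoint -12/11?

The rational part is single-valued and drops out of the difference; each branch term changes only by its own monodromy.
(-5/6)*sqrt(1 - σ/(2/3)): winding +1 is odd, the square root flips sign, contributing -2*(-5/6)*sqrt(1 - (-12/11)/(2/3)) = -2*(-5/6)*sqrt(29/11) = (5/33)*sqrt(319).
(11/14)*log(1 - σ/(-4)): each positive loop around -4 adds 2*pi*i to the log, so winding -1 contributes (11/14)*(-1)*2*pi*i = -(11/7)*pi*i.
Summing the contributions at σ = -12/11 gives ((5/33)*sqrt(319)) - ((11/7)*pi)*i.

Continued minus principal equals ((5/33)*sqrt(319)) - ((11/7)*pi)*i.


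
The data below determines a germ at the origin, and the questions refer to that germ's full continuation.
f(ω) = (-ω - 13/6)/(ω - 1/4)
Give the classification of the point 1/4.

The denominator factor ω - 1/4 vanishes at 1/4 and appears to the power 1; the numerator there equals -29/12, nonzero, and no other factor vanishes.
Hence a pole whose order is the multiplicity, 1.

The point is a pole of order 1.


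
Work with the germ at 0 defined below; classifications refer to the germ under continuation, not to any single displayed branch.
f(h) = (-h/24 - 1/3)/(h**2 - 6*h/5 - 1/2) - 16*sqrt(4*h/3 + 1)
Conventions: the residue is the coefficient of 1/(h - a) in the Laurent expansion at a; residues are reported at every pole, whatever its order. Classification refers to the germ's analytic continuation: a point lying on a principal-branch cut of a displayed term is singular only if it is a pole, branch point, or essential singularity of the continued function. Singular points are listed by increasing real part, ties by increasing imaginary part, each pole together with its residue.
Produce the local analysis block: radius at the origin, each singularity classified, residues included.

Radius of convergence at 0: -3/5 + (1/10)*sqrt(86).
At -3/4: an algebraic (square-root) branch point.
At 3/5 - (1/10)*sqrt(86): a pole of order 1; residue -1/48 + (1/48)*sqrt(86).
At 3/5 + (1/10)*sqrt(86): a pole of order 1; residue -1/48 - (1/48)*sqrt(86).

Denominator factor (h**2 - 6*h/5 - 1/2): discriminant 86/25, real irrational roots 3/5 + (1/10)*sqrt(86) and 3/5 - (1/10)*sqrt(86); poles of order 1, moduli 3/5 + (1/10)*sqrt(86) and -3/5 + (1/10)*sqrt(86).
Branch term (-16)*sqrt(1 - h/(-3/4)): its argument vanishes at h = -3/4, a square-root branch point, modulus 3/4.
The radius of convergence is the smallest modulus among the singular points: -3/5 + (1/10)*sqrt(86).
The branch term is analytic at 3/5 - (1/10)*sqrt(86) and contributes nothing to the residue; only the rational part matters.
The factor h**2 - 6*h/5 - 1/2 splits as (h - a)(h - a') with a = 3/5 - (1/10)*sqrt(86), a' = 3/5 + (1/10)*sqrt(86). At the order-1 pole a set g(h) = (h - a)*(rational part) = [-h/24 - 1/3] / (h - a').
Simple pole: residue = g(a) at a = 3/5 - (1/10)*sqrt(86), which is -1/48 + (1/48)*sqrt(86).
The branch term is analytic at 3/5 + (1/10)*sqrt(86) and contributes nothing to the residue; only the rational part matters.
The factor h**2 - 6*h/5 - 1/2 splits as (h - a)(h - a') with a = 3/5 + (1/10)*sqrt(86), a' = 3/5 - (1/10)*sqrt(86). At the order-1 pole a set g(h) = (h - a)*(rational part) = [-h/24 - 1/3] / (h - a').
Simple pole: residue = g(a) at a = 3/5 + (1/10)*sqrt(86), which is -1/48 - (1/48)*sqrt(86).
List the singular points by increasing real part (a conjugate pair: the negative imaginary part first).


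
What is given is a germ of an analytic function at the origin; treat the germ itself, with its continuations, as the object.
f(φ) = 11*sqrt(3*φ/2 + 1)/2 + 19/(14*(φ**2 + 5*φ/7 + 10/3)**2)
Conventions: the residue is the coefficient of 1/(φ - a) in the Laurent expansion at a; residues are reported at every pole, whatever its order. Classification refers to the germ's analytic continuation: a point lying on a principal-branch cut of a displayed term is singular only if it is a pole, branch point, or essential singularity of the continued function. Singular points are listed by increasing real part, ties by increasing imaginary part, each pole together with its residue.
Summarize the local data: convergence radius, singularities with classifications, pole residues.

Denominator factor (φ**2 + 5*φ/7 + 10/3)^2: discriminant -1885/147, complex-conjugate roots (-5/14) + ((1/42)*sqrt(5655))*i and (-5/14) - ((1/42)*sqrt(5655))*i; poles of order 2, moduli (1/3)*sqrt(30) and (1/3)*sqrt(30).
Branch term (11/2)*sqrt(1 - φ/(-2/3)): its argument vanishes at φ = -2/3, a square-root branch point, modulus 2/3.
The radius of convergence is the smallest modulus among the singular points: 2/3.
The branch term is analytic at (-5/14) - ((1/42)*sqrt(5655))*i and contributes nothing to the residue; only the rational part matters.
The factor φ**2 + 5*φ/7 + 10/3 splits as (φ - a)(φ - a') with a = (-5/14) - ((1/42)*sqrt(5655))*i, a' = (-5/14) + ((1/42)*sqrt(5655))*i. At the order-2 pole a set g(φ) = (φ - a)^2*(rational part) = [19/14] / (φ - a')^2.
Order-2 pole: residue = g'(a); g'((-5/14) - ((1/42)*sqrt(5655))*i) = ((2793/3553225)*sqrt(5655))*i, so the residue is ((2793/3553225)*sqrt(5655))*i.
The branch term is analytic at (-5/14) + ((1/42)*sqrt(5655))*i and contributes nothing to the residue; only the rational part matters.
The factor φ**2 + 5*φ/7 + 10/3 splits as (φ - a)(φ - a') with a = (-5/14) + ((1/42)*sqrt(5655))*i, a' = (-5/14) - ((1/42)*sqrt(5655))*i. At the order-2 pole a set g(φ) = (φ - a)^2*(rational part) = [19/14] / (φ - a')^2.
Order-2 pole: residue = g'(a); g'((-5/14) + ((1/42)*sqrt(5655))*i) = -((2793/3553225)*sqrt(5655))*i, so the residue is -((2793/3553225)*sqrt(5655))*i.
List the singular points by increasing real part (a conjugate pair: the negative imaginary part first).

Radius of convergence at 0: 2/3.
At -2/3: an algebraic (square-root) branch point.
At (-5/14) - ((1/42)*sqrt(5655))*i: a pole of order 2; residue ((2793/3553225)*sqrt(5655))*i.
At (-5/14) + ((1/42)*sqrt(5655))*i: a pole of order 2; residue -((2793/3553225)*sqrt(5655))*i.


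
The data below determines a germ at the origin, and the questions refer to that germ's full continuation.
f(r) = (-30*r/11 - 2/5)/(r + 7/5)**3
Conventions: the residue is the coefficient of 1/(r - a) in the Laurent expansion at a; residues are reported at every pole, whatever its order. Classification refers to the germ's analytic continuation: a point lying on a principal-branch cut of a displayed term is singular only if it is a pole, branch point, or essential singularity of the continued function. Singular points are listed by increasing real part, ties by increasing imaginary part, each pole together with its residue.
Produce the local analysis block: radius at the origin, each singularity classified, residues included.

Denominator factor (r + 7/5)^3: pole of order 3 at -7/5, modulus 7/5.
The radius of convergence is the smallest modulus among the singular points: 7/5.
At the order-3 pole -7/5 set g(r) = (r - (-7/5))^3*f(r) = -30*r/11 - 2/5.
Order-3 pole: residue = g''(a)/2; g''(-7/5) = 0, so the residue is 0.

Radius of convergence at 0: 7/5.
At -7/5: a pole of order 3; residue 0.


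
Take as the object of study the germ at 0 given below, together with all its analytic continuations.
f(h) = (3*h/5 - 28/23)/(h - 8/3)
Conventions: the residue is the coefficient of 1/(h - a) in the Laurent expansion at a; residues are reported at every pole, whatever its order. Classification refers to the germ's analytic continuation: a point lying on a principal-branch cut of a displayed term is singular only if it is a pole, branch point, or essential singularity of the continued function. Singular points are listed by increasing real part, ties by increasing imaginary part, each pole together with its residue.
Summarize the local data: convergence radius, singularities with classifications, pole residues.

Denominator factor (h - 8/3): pole of order 1 at 8/3, modulus 8/3.
The radius of convergence is the smallest modulus among the singular points: 8/3.
At the order-1 pole 8/3 set g(h) = (h - (8/3))*f(h) = 3*h/5 - 28/23.
Simple pole: residue = g(a) at a = 8/3, which is 44/115.

Radius of convergence at 0: 8/3.
At 8/3: a pole of order 1; residue 44/115.


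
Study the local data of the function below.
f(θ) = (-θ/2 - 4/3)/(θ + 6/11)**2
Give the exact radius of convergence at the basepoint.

The radius of convergence is 6/11.

Denominator factor (θ + 6/11)^2: pole of order 2 at -6/11, modulus 6/11.
The radius of convergence is the smallest modulus among the singular points: 6/11.


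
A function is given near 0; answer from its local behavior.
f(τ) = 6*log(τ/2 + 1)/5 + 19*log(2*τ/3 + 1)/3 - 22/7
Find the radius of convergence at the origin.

Branch term (6/5)*log(1 - τ/(-2)): its argument vanishes at τ = -2, a logarithmic branch point, modulus 2.
Branch term (19/3)*log(1 - τ/(-3/2)): its argument vanishes at τ = -3/2, a logarithmic branch point, modulus 3/2.
The radius of convergence is the smallest modulus among the singular points: 3/2.

The radius of convergence is 3/2.


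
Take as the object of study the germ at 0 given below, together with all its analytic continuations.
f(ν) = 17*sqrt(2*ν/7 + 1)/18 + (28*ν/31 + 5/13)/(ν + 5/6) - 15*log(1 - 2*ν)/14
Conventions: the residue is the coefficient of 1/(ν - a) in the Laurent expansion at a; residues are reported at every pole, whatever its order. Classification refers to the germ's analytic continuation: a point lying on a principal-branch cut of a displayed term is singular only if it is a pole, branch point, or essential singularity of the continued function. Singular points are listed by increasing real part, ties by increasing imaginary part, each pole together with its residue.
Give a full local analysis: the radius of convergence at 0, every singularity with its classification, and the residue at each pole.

Denominator factor (ν + 5/6): pole of order 1 at -5/6, modulus 5/6.
Branch term (-15/14)*log(1 - ν/(1/2)): its argument vanishes at ν = 1/2, a logarithmic branch point, modulus 1/2.
Branch term (17/18)*sqrt(1 - ν/(-7/2)): its argument vanishes at ν = -7/2, a square-root branch point, modulus 7/2.
The radius of convergence is the smallest modulus among the singular points: 1/2.
The branch terms are analytic at -5/6 and contribute nothing to the residue; only the rational part matters.
At the order-1 pole -5/6 set g(ν) = (ν - (-5/6))*(rational part) = 28*ν/31 + 5/13.
Simple pole: residue = g(a) at a = -5/6, which is -445/1209.
List the singular points by increasing real part (a conjugate pair: the negative imaginary part first).

Radius of convergence at 0: 1/2.
At -7/2: an algebraic (square-root) branch point.
At -5/6: a pole of order 1; residue -445/1209.
At 1/2: a logarithmic branch point.


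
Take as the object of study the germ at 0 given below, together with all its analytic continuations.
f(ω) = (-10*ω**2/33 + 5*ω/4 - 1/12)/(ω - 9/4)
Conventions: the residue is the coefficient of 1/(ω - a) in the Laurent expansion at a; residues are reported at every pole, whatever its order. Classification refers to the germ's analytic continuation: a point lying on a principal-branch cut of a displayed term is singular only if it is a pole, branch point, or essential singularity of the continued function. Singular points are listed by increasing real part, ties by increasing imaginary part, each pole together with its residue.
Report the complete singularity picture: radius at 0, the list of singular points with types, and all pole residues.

Denominator factor (ω - 9/4): pole of order 1 at 9/4, modulus 9/4.
The radius of convergence is the smallest modulus among the singular points: 9/4.
At the order-1 pole 9/4 set g(ω) = (ω - (9/4))*f(ω) = -10*ω**2/33 + 5*ω/4 - 1/12.
Simple pole: residue = g(a) at a = 9/4, which is 631/528.

Radius of convergence at 0: 9/4.
At 9/4: a pole of order 1; residue 631/528.


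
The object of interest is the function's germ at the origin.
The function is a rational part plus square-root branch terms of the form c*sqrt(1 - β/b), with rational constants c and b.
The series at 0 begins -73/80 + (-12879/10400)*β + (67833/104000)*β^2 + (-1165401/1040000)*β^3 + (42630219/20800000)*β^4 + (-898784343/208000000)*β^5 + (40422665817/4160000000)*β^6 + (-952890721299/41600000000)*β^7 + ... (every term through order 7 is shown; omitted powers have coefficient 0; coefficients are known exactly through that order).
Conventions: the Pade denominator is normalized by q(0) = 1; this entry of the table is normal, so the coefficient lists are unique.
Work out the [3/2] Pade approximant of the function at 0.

Taylor coefficients needed (read off): a_0 = -73/80, a_1 = -12879/10400, a_2 = 67833/104000, a_3 = -1165401/1040000, a_4 = 42630219/20800000, a_5 = -898784343/208000000.
Write the denominator as Q(β) = 1 + q1*β + q2*β^2. Requiring Q*f - P = O(β^6) with deg P <= 3 kills the coefficients of β^4..β^5 in Q*f:
  β^4: a_4 + q1*a_3 + q2*a_2 = 0, i.e. 42630219/20800000 + (-1165401/1040000)*q1 + (67833/104000)*q2 = 0.
  β^5: a_5 + q1*a_4 + q2*a_3 = 0, i.e. -898784343/208000000 + (42630219/20800000)*q1 + (-1165401/1040000)*q2 = 0.
Solving this linear system: q1 = 1832118/284765, q2 = 18022761/2278120.
The numerator is Q*f truncated at degree 3: P0 = a_0 = -73/80; P1 = a_1 + q1*a_0 = -323912127/45562400; P2 = a_2 + q1*a_1 + q2*a_0 = -34434961227/2369244800; P3 = a_3 + q1*a_2 + q2*a_1 = -188451981/28038400.

The Pade approximant has numerator coefficients [-73/80, -323912127/45562400, -34434961227/2369244800, -188451981/28038400]; denominator coefficients [1, 1832118/284765, 18022761/2278120].


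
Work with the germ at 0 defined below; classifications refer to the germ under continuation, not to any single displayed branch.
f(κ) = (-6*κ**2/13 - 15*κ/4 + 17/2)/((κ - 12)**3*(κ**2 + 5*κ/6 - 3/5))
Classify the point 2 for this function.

Denominator factors: κ**2 + 5*κ/6 - 3/5 = 76/15 at κ = 2; κ - 12 = -10 at κ = 2 — none vanishes.
So the germ continues analytically to 2.

The point is a regular point.


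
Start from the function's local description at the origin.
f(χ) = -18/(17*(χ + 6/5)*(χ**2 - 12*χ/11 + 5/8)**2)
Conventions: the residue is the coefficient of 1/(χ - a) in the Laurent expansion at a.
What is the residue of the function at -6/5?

At the order-1 pole -6/5 set g(χ) = (χ - (-6/5))*f(χ) = -18/(17*(χ**2 - 12*χ/11 + 5/8)**2).
Simple pole: residue = g(a) at a = -6/5, which is -87120000/936715793.

The residue is -87120000/936715793.


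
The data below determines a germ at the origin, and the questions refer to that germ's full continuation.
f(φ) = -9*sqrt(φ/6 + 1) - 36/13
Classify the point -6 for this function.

The point is an algebraic (square-root) branch point.

The term (-9)*sqrt(1 - φ/(-6)) has argument 1 - -6/(-6) = 0 at -6: a square-root (algebraic, two-sheeted) branch point; the remaining terms are analytic or single-valued there.
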